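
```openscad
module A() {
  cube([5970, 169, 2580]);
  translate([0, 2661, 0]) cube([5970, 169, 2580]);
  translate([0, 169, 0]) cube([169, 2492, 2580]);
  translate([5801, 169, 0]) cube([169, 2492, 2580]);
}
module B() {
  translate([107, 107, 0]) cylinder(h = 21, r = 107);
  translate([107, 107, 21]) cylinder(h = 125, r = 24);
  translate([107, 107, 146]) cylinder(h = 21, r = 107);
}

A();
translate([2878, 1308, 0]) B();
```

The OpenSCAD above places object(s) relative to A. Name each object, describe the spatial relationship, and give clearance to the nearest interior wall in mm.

A is a house frame. B is a spool. The spool sits inside the house frame, centred. The clearance to the nearest interior wall is 1139 mm.

Clearances: x = 2709, y = 1139; minimum 1139 mm.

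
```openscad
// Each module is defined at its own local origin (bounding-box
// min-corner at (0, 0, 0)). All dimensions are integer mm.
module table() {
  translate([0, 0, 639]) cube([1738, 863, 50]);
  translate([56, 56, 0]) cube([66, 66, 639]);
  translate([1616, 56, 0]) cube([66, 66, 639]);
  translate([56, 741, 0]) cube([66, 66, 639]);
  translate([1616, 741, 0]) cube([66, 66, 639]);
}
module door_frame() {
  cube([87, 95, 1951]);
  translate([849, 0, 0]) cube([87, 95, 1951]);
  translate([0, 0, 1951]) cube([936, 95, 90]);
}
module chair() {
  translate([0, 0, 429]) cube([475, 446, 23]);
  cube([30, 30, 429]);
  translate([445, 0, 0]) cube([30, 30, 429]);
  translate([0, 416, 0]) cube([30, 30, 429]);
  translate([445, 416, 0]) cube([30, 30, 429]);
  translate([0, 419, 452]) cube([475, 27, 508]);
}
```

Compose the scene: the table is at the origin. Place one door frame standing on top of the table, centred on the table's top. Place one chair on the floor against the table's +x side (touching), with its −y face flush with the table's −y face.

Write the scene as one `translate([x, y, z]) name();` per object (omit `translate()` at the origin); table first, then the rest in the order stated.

table();
translate([401, 384, 689]) door_frame();
translate([1738, 0, 0]) chair();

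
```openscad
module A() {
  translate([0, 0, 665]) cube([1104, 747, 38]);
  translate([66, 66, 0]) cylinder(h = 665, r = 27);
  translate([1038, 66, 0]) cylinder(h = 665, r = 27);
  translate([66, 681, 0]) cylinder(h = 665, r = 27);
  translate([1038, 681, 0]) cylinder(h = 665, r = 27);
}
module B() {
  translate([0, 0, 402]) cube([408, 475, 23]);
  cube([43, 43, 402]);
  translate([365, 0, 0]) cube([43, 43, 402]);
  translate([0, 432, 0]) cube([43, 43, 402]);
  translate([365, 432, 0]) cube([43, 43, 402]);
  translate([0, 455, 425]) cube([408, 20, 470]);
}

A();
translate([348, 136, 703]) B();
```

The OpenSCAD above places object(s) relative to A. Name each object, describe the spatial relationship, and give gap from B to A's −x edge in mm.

The chair's min-x is at 348; the table's min-x is 0; gap = 348 mm.

A is a table. B is a chair. The chair is on top of the table, centred. The gap from the chair to the table's −x edge is 348 mm.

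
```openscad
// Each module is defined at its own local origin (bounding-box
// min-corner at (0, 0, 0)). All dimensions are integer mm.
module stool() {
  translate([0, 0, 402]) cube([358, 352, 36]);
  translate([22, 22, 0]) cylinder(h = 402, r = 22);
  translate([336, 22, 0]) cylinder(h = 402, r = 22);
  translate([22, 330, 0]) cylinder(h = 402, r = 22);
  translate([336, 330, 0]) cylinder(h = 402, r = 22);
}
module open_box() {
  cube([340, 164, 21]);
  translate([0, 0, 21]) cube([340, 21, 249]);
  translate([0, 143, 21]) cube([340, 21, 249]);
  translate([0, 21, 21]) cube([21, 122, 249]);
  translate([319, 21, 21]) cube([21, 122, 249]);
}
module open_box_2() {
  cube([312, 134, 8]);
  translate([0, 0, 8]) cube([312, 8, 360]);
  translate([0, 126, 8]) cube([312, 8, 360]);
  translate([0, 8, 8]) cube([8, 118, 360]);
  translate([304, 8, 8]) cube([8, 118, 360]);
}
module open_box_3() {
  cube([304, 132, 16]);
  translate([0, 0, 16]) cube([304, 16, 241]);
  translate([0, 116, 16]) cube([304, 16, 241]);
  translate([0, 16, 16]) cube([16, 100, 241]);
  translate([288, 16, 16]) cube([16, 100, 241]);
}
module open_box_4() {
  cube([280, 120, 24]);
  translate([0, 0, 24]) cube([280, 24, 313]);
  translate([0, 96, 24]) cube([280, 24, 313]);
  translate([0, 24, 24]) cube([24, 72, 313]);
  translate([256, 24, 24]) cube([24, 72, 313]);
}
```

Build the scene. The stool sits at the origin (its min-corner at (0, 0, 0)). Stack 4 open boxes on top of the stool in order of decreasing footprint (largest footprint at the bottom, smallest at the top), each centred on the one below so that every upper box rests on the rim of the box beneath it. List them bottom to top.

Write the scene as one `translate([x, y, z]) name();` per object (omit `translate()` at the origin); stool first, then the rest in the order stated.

stool();
translate([9, 94, 438]) open_box();
translate([23, 109, 708]) open_box_2();
translate([27, 110, 1076]) open_box_3();
translate([39, 116, 1333]) open_box_4();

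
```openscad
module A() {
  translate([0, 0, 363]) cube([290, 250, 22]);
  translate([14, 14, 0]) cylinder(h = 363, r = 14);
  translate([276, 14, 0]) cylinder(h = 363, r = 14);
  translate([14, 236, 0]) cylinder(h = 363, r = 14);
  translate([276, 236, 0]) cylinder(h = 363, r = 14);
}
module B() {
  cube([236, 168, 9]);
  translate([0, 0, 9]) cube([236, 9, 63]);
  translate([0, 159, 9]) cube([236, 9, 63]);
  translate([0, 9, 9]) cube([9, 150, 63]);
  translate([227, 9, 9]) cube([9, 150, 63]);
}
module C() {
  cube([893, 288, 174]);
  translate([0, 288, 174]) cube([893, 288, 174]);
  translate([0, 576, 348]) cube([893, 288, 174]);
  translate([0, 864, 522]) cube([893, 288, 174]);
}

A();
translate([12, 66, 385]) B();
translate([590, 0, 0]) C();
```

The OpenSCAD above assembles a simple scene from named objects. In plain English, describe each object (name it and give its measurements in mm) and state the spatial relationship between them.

A is a four-legged stool. The seat is 290×250 mm, 22 mm thick, top at z = 385 mm. It stands on four round legs, each 28 mm in diameter, from z = 0 to the seat underside, each leg's axis is inset half a diameter from the nearest pair of seat edges (so the leg's bounding box is flush with the corner).

B is an open-topped rectangular box: outside dimensions 236×168×72 mm, with a uniform wall and base thickness of 9 mm. The base is a full 236×168 slab on the floor; four walls sit on top of the base. The front and back walls (the −y and +y sides) span the full width; the two side walls fit between them.

C is a run of 4 identical solid stair steps. Each tread is 893×288 mm and each step block is 174 mm high. Step 1 rests on the floor; step k is offset from step 1 by (k−1)×288 mm in y and (k−1)×174 mm in z.

The open box is on top of the stool. The staircase is on the floor beside the stool on its +x side.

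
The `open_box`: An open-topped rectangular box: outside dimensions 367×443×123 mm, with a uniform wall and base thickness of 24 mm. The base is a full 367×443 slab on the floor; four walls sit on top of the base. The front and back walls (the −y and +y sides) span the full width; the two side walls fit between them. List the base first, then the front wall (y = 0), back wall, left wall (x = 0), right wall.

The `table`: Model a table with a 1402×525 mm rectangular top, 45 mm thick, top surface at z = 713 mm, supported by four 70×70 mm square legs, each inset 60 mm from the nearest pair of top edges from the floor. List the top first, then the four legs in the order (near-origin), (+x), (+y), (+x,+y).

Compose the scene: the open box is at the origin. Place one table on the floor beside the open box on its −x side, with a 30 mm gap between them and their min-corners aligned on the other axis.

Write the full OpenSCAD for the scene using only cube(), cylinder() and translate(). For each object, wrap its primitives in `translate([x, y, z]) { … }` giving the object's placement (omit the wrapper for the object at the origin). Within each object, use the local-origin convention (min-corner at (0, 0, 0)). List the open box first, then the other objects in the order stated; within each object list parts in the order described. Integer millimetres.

cube([367, 443, 24]);
translate([0, 0, 24]) cube([367, 24, 99]);
translate([0, 419, 24]) cube([367, 24, 99]);
translate([0, 24, 24]) cube([24, 395, 99]);
translate([343, 24, 24]) cube([24, 395, 99]);
translate([-1432, 0, 0]) {
  translate([0, 0, 668]) cube([1402, 525, 45]);
  translate([60, 60, 0]) cube([70, 70, 668]);
  translate([1272, 60, 0]) cube([70, 70, 668]);
  translate([60, 395, 0]) cube([70, 70, 668]);
  translate([1272, 395, 0]) cube([70, 70, 668]);
}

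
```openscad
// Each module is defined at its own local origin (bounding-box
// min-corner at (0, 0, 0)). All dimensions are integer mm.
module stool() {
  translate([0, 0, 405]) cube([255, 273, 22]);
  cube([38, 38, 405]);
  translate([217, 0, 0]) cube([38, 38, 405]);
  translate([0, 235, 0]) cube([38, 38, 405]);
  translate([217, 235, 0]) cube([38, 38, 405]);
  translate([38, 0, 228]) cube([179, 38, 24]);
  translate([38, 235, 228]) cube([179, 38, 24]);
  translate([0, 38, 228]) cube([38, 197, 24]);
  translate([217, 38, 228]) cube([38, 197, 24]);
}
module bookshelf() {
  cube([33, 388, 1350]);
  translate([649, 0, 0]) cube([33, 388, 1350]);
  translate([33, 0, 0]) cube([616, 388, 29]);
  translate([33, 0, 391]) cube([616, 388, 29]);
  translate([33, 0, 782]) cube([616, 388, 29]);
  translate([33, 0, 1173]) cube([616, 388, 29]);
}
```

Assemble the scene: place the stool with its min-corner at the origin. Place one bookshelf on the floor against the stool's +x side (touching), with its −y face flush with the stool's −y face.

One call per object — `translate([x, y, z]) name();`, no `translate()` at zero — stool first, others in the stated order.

stool();
translate([255, 0, 0]) bookshelf();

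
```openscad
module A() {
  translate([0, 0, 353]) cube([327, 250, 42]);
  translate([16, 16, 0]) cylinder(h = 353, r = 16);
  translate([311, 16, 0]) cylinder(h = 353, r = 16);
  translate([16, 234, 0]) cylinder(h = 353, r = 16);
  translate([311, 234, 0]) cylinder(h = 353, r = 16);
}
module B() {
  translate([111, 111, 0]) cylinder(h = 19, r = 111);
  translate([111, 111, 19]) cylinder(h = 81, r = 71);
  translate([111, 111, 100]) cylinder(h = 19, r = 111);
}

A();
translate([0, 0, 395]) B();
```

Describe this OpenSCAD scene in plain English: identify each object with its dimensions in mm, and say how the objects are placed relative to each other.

A is a four-legged stool. The seat is 327×250 mm, 42 mm thick, top at z = 395 mm. It stands on four round legs, each 32 mm in diameter, from z = 0 to the seat underside, each leg's axis is inset half a diameter from the nearest pair of seat edges (so the leg's bounding box is flush with the corner).

B is a spool: two coaxial disc flanges of radius 111 mm and thickness 19 mm, joined by a core cylinder of radius 71 mm and height 81 mm. The lower flange rests on z = 0 and the three cylinders share a vertical axis.

The spool is on top of the stool.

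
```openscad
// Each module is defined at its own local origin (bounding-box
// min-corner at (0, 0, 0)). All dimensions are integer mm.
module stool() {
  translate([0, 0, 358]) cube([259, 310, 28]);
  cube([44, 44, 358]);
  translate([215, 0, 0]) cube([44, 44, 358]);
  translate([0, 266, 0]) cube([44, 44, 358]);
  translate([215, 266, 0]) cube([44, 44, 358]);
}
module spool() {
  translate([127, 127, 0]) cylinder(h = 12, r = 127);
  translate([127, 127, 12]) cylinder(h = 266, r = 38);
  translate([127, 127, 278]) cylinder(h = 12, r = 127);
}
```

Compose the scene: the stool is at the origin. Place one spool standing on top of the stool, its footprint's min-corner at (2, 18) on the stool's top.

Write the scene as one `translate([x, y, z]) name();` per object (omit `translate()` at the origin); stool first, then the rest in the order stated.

stool();
translate([2, 18, 386]) spool();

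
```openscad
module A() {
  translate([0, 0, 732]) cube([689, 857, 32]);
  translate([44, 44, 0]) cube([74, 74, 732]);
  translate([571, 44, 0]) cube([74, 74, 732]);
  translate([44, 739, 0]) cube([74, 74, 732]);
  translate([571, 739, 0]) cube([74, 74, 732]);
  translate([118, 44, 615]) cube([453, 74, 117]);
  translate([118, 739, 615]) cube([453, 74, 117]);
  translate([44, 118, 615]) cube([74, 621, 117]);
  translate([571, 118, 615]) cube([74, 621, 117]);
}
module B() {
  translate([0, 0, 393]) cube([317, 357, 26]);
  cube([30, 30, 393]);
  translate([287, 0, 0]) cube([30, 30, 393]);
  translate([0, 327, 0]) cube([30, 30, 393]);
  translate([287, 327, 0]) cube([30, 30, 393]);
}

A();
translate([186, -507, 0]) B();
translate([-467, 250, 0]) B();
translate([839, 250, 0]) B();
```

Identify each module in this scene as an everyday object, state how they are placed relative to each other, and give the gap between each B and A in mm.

A is a table. B is a stool. Three stools sit around the table at the −y, −x, +x sides. The gap between each stool and the table is 150 mm.

Each stool's nearest face is 150 mm from the table's bounding box.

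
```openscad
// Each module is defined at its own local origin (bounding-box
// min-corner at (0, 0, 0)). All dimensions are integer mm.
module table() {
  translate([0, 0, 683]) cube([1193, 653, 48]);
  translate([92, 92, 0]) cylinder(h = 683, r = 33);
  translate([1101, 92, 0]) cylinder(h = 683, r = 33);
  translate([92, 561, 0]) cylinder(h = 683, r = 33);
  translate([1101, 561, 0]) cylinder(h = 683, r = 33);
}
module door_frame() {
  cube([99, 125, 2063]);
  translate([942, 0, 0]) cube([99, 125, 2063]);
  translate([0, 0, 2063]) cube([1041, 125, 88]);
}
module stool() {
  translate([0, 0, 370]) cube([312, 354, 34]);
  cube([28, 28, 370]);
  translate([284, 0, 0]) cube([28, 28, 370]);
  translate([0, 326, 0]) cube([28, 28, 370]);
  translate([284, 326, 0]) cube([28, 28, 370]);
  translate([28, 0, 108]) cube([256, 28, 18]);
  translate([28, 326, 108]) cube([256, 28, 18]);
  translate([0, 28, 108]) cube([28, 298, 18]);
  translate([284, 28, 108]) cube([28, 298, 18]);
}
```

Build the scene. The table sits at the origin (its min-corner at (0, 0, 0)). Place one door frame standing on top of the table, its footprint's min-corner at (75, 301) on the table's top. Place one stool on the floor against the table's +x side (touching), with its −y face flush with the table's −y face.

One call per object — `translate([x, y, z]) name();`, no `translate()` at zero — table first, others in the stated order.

table();
translate([75, 301, 731]) door_frame();
translate([1193, 0, 0]) stool();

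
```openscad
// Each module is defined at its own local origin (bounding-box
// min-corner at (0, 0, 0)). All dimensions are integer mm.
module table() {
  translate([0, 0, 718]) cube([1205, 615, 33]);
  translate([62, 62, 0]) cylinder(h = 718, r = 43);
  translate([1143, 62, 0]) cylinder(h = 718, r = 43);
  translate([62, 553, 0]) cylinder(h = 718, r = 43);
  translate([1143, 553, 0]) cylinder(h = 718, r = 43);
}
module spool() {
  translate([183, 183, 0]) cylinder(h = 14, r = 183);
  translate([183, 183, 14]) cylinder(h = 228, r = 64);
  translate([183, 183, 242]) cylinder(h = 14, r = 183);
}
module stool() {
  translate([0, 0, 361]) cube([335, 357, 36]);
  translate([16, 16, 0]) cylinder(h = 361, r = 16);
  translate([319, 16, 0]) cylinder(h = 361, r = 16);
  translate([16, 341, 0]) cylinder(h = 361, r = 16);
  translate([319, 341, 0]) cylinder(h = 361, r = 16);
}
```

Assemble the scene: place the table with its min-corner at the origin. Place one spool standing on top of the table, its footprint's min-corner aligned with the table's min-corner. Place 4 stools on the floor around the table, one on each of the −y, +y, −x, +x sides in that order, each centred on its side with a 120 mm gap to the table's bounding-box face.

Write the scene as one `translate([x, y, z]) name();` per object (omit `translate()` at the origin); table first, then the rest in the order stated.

table();
translate([0, 0, 751]) spool();
translate([435, -477, 0]) stool();
translate([435, 735, 0]) stool();
translate([-455, 129, 0]) stool();
translate([1325, 129, 0]) stool();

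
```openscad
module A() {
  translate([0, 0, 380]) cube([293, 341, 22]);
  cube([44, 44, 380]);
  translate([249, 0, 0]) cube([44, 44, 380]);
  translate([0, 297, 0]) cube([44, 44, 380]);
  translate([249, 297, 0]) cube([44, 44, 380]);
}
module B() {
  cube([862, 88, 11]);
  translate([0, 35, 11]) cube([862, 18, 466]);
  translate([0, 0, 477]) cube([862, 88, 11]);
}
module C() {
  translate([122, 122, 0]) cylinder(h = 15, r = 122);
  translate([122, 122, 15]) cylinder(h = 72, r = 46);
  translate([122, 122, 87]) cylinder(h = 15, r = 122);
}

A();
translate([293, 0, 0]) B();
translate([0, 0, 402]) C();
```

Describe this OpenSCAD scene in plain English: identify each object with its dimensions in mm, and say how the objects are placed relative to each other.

A is a four-legged stool. The seat is 293×341 mm, 22 mm thick, top at z = 402 mm. It stands on four square legs, each 44×44 mm in cross-section, from z = 0 to the seat underside, each flush with a corner of the seat.

B is an I-beam lying along x, 862 mm long. Overall section height 488 mm. Two flanges 88 mm wide (y) and 11 mm thick, one on the floor and one at the top; a web 18 mm thick runs between them, centred on the flange width.

C is a spool: two coaxial disc flanges of radius 122 mm and thickness 15 mm, joined by a core cylinder of radius 46 mm and height 72 mm. The lower flange rests on z = 0 and the three cylinders share a vertical axis.

The I-beam is against the stool's +x side, with their −y faces flush. The spool is on top of the stool.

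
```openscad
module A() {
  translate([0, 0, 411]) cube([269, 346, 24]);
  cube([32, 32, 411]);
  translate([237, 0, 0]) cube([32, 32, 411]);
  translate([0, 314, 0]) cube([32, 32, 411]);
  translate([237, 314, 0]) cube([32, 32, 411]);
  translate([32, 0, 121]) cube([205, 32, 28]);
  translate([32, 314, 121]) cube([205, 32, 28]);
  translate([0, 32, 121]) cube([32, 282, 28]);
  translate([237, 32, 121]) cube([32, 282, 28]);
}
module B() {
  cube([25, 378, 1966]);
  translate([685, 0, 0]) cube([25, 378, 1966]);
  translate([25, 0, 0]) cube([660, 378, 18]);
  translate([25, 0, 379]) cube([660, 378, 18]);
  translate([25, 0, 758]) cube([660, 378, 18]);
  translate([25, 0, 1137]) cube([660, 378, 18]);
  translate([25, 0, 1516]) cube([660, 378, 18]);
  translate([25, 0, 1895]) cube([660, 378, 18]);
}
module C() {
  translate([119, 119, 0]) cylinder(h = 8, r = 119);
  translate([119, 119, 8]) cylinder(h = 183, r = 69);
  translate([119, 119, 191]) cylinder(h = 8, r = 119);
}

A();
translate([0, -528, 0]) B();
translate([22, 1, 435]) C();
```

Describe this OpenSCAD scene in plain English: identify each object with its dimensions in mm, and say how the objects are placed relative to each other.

A is a four-legged stool. The seat is a 269×346×24 mm slab whose top surface is at z = 435 mm; four square legs, each 32×32 mm in cross-section, run from the floor (z = 0) to the underside of the seat, each flush with a corner of the seat. Four stretchers, 32 mm wide and 28 mm tall, connect adjacent legs with their undersides at z = 121 mm, each running between the inner faces of the legs it joins and aligned with the legs' outer faces on the other axis.

B is a bookshelf 710 mm wide overall, 378 mm deep and 1966 mm tall. The two sides are 25 mm thick vertical panels. 6 horizontal shelves of 18 mm thickness span between the inner faces of the sides; the lowest shelf sits on the floor and shelves are stacked with a clear vertical gap of 361 mm between each pair.

C is a spool: two coaxial disc flanges of radius 119 mm and thickness 8 mm, joined by a core cylinder of radius 69 mm and height 183 mm. The lower flange rests on z = 0 and the three cylinders share a vertical axis.

The bookshelf is on the floor beside the stool on its −y side. The spool is on top of the stool.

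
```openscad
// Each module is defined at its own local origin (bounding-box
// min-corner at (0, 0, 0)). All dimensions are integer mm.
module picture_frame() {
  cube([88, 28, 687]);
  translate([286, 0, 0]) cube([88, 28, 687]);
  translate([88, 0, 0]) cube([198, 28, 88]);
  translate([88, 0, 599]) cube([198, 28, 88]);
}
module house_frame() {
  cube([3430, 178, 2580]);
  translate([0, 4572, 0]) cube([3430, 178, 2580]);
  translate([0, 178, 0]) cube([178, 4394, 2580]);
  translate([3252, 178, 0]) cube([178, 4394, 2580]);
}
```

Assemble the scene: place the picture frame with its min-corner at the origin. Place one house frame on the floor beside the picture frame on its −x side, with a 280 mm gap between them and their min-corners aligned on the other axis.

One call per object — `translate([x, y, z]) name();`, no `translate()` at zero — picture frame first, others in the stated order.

picture_frame();
translate([-3710, 0, 0]) house_frame();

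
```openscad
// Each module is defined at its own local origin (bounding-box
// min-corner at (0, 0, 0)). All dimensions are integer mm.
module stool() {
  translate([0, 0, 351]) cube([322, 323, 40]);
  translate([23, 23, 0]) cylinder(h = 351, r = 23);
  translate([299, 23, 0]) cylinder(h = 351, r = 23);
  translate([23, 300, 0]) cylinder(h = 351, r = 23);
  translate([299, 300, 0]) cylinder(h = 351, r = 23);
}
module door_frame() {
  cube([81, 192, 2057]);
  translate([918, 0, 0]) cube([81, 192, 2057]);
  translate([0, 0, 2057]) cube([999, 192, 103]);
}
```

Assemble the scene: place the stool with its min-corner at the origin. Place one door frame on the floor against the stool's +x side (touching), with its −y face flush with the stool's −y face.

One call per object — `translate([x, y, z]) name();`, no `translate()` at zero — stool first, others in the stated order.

stool();
translate([322, 0, 0]) door_frame();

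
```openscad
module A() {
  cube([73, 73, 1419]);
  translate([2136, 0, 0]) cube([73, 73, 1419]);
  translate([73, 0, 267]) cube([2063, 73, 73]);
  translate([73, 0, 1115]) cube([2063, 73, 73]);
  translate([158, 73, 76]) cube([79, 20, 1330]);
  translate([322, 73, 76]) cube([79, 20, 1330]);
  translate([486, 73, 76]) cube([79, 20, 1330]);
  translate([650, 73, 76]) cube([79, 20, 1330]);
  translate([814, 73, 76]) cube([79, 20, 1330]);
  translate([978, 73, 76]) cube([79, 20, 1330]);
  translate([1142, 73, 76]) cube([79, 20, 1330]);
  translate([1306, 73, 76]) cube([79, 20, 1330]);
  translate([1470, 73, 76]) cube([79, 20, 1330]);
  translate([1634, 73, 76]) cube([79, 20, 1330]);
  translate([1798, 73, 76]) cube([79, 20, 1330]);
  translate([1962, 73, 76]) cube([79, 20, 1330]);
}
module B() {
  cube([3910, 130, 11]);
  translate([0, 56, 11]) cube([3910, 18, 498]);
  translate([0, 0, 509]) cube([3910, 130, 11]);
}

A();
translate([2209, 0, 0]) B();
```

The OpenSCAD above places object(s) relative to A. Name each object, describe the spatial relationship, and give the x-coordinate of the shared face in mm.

A is a fence section. B is an I-beam. The I-beam is against the fence section's +x side, with their −y faces flush. The x-coordinate of the shared face is 2209 mm.

The fence section's +x face and the I-beam's −x face are both at x = 2209 mm.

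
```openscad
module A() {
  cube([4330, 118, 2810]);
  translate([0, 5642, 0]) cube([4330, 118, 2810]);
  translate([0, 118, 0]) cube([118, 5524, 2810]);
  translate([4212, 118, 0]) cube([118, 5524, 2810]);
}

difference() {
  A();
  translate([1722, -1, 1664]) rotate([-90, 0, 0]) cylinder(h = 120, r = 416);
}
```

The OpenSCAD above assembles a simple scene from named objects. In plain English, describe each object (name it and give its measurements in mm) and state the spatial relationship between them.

A is the wall frame of a small rectangular building: four walls, each 2810 mm tall and 118 mm thick, enclosing a footprint 4330 mm (x) by 5760 mm (y) outside-to-outside, with no floor or roof. The front and back walls (the −y and +y sides) span the full width; the two side walls fit between them.

The house frame has a circular hole of radius 416 mm through its front wall, centred at (x = 1722, z = 1664).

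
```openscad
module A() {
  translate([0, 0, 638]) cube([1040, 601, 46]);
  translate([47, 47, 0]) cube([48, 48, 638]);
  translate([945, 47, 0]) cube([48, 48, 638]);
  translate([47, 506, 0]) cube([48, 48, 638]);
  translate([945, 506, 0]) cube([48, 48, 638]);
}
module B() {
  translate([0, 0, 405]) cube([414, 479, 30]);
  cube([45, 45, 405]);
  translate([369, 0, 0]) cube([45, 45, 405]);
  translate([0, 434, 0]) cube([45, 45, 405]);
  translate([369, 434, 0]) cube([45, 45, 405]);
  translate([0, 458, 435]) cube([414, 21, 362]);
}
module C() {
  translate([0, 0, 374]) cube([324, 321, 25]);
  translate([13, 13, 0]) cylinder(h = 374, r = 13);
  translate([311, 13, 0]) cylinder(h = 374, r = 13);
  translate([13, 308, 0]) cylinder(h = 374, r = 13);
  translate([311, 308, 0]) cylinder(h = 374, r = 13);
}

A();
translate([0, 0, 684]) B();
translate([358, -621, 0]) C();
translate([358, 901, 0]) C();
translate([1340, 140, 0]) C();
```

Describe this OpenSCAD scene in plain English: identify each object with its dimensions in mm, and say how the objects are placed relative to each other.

A is a table with a 1040×601 mm rectangular top, 46 mm thick, top surface at z = 684 mm, supported by four 48×48 mm square legs, each inset 47 mm from the nearest pair of top edges, running from the floor.

B is a chair. The seat is a 414×479×30 mm slab with its top at z = 435 mm, on four 45×45 mm corner legs (flush with the seat edges, standing on z = 0). A flat backrest 21 mm thick, 362 mm tall, spans the full seat width and rises from the seat top along its +y edge, rear face flush with the rear of the seat.

C is a simple wooden stool: a rectangular seat 324 mm (x) by 321 mm (y), 25 mm thick, top face at z = 399 mm, on four round legs, each 26 mm in diameter. The legs rest on z = 0, each leg's axis is inset half a diameter from the nearest pair of seat edges (so the leg's bounding box is flush with the corner).

The chair is on top of the table. Three stools sit around the table at the −y, +y, +x sides.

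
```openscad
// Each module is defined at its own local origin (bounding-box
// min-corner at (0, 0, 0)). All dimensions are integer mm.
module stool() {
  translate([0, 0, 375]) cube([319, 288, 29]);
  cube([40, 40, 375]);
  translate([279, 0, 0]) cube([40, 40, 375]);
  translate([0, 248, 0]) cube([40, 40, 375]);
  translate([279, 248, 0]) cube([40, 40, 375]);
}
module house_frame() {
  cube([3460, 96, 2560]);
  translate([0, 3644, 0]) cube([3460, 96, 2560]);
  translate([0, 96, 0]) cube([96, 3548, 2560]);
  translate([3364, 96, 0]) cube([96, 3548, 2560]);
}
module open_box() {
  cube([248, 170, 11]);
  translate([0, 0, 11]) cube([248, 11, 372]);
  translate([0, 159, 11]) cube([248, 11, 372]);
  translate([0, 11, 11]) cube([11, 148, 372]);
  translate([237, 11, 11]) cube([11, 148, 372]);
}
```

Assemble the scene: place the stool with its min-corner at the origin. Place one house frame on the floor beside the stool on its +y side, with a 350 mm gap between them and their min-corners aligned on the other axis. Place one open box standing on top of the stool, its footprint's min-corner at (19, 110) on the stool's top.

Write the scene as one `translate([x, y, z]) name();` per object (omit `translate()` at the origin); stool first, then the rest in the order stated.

stool();
translate([0, 638, 0]) house_frame();
translate([19, 110, 404]) open_box();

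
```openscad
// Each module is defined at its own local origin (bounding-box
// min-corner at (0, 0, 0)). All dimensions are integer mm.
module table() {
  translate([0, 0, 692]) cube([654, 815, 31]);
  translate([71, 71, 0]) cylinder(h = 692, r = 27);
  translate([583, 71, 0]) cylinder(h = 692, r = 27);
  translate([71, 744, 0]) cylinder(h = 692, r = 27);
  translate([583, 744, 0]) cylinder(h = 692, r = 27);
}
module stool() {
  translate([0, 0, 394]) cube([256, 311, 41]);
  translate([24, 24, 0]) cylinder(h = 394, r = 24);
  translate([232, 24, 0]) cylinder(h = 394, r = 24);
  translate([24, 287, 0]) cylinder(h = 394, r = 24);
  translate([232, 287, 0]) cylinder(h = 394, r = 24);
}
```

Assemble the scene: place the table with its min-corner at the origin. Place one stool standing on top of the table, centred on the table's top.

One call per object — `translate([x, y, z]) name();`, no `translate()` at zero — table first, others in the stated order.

table();
translate([199, 252, 723]) stool();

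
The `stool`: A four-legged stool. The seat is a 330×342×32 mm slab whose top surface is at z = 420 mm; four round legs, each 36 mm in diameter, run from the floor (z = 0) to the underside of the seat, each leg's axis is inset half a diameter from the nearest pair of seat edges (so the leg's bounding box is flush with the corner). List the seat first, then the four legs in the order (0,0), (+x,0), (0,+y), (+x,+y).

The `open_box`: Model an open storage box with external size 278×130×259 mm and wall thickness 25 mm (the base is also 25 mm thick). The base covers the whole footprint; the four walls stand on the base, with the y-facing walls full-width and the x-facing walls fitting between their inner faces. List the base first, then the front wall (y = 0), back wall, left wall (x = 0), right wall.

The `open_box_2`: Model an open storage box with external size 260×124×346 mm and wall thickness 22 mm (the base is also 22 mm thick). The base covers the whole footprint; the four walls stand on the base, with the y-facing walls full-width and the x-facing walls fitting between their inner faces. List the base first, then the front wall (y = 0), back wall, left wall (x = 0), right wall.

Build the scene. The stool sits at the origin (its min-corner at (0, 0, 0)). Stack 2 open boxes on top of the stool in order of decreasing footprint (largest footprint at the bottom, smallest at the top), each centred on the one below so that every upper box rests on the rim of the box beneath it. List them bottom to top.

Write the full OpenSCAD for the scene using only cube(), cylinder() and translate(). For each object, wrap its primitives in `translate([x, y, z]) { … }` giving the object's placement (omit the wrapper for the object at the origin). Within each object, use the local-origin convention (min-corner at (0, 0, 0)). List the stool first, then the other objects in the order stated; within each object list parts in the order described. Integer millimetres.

translate([0, 0, 388]) cube([330, 342, 32]);
translate([18, 18, 0]) cylinder(h = 388, r = 18);
translate([312, 18, 0]) cylinder(h = 388, r = 18);
translate([18, 324, 0]) cylinder(h = 388, r = 18);
translate([312, 324, 0]) cylinder(h = 388, r = 18);
translate([26, 106, 420]) {
  cube([278, 130, 25]);
  translate([0, 0, 25]) cube([278, 25, 234]);
  translate([0, 105, 25]) cube([278, 25, 234]);
  translate([0, 25, 25]) cube([25, 80, 234]);
  translate([253, 25, 25]) cube([25, 80, 234]);
}
translate([35, 109, 679]) {
  cube([260, 124, 22]);
  translate([0, 0, 22]) cube([260, 22, 324]);
  translate([0, 102, 22]) cube([260, 22, 324]);
  translate([0, 22, 22]) cube([22, 80, 324]);
  translate([238, 22, 22]) cube([22, 80, 324]);
}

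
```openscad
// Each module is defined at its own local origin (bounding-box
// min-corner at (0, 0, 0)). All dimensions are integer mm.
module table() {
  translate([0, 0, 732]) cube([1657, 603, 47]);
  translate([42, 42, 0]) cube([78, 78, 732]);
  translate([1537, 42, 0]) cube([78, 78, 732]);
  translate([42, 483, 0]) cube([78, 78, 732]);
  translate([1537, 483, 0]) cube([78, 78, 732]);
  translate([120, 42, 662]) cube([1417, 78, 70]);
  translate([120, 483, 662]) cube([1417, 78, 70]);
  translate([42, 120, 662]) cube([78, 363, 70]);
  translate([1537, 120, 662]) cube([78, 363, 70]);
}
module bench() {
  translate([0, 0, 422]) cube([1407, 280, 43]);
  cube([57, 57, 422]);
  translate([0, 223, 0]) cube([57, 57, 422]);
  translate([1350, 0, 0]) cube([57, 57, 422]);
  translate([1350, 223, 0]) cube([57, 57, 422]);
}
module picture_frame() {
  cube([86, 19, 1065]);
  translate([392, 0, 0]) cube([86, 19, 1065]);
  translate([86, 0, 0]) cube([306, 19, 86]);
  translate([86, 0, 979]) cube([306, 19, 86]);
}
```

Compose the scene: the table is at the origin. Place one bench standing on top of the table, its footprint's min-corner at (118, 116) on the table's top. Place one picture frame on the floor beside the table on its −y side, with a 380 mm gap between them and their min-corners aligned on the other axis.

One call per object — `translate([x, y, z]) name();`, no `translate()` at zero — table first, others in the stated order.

table();
translate([118, 116, 779]) bench();
translate([0, -399, 0]) picture_frame();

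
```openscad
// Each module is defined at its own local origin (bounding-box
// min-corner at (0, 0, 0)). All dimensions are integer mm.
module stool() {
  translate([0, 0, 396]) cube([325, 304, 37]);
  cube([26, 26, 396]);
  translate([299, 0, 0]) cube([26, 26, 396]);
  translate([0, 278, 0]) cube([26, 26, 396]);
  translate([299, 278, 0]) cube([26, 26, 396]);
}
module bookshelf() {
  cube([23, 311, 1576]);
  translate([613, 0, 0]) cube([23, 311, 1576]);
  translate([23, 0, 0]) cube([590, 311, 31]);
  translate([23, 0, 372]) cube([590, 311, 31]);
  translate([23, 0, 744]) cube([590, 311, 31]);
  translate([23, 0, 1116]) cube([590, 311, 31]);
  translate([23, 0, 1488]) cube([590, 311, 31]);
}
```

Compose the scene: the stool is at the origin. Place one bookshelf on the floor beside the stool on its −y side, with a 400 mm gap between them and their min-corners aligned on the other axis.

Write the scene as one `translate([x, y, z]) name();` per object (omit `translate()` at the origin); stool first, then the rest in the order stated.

stool();
translate([0, -711, 0]) bookshelf();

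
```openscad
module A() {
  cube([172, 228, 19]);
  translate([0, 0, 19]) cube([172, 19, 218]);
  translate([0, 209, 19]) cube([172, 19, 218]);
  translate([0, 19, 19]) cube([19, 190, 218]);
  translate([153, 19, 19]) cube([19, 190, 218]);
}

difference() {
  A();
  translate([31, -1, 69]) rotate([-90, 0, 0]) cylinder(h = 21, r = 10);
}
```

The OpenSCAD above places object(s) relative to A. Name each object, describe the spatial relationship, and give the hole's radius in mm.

A is an open box. The open box has a circular hole through its front wall. The hole's radius is 10 mm.

The subtracted cylinder has r = 10 mm.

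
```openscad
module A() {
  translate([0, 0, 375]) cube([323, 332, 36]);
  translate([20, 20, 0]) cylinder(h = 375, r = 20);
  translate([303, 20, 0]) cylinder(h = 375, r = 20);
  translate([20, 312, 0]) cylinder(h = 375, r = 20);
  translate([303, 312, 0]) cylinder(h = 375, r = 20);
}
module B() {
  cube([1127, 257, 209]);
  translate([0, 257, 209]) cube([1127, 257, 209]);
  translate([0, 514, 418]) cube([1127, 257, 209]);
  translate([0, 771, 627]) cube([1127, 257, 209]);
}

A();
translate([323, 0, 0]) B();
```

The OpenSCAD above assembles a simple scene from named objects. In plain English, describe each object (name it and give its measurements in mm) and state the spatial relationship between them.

A is a four-legged stool. The seat is 323×332 mm, 36 mm thick, top at z = 411 mm. It stands on four round legs, each 40 mm in diameter, from z = 0 to the seat underside, each leg's axis is inset half a diameter from the nearest pair of seat edges (so the leg's bounding box is flush with the corner).

B is a run of 4 identical solid stair steps. Each tread is 1127×257 mm and each step block is 209 mm high. Step 1 rests on the floor; step k is offset from step 1 by (k−1)×257 mm in y and (k−1)×209 mm in z.

The staircase is against the stool's +x side, with their −y faces flush.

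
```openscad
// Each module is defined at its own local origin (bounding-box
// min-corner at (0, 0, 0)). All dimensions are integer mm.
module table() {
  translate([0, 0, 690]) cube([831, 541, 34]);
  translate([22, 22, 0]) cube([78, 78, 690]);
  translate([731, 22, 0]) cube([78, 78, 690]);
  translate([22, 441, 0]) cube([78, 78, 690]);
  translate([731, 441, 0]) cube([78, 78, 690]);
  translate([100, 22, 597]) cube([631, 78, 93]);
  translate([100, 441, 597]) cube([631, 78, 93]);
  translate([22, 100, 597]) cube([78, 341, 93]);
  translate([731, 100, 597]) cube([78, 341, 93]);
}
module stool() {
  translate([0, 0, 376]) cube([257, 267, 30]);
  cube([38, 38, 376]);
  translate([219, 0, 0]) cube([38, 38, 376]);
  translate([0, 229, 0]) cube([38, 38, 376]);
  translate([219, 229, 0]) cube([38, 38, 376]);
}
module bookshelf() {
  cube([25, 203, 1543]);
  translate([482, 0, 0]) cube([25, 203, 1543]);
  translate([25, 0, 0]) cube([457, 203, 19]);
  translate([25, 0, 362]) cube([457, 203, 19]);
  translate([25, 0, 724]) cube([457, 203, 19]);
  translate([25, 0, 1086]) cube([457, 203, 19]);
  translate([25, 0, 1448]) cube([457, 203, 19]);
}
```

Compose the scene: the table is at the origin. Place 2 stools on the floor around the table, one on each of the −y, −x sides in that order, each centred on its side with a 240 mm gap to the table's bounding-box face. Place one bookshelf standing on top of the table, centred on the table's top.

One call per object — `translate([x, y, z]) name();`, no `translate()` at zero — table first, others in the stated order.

table();
translate([287, -507, 0]) stool();
translate([-497, 137, 0]) stool();
translate([162, 169, 724]) bookshelf();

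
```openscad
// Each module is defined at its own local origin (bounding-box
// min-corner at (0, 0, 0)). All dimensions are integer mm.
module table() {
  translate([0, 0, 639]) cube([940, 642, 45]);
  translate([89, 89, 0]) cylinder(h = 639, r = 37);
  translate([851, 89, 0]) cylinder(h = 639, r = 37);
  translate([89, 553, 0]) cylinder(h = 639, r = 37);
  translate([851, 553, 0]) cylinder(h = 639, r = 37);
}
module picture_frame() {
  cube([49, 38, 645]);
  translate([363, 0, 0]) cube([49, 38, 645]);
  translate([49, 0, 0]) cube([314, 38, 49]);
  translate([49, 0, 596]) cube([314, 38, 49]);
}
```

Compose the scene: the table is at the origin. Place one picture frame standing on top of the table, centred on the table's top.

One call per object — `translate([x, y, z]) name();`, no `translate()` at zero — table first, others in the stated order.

table();
translate([264, 302, 684]) picture_frame();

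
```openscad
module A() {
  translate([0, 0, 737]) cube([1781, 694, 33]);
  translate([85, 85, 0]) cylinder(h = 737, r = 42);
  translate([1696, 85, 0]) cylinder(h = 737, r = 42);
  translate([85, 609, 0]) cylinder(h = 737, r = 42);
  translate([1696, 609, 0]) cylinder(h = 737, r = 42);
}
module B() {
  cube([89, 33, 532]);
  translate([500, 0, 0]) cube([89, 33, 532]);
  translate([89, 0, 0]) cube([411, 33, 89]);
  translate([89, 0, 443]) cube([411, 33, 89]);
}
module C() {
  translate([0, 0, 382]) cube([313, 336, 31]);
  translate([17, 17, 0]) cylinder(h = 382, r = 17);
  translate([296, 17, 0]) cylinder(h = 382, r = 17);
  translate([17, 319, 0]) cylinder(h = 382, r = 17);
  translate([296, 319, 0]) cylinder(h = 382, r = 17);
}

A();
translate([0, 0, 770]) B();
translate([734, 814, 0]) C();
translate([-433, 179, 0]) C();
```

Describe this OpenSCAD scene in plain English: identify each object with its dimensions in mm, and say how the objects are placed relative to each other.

A is a table with a 1781×694 mm rectangular top, 33 mm thick, top surface at z = 770 mm, supported by four round legs of 84 mm diameter, each leg's bounding box inset 43 mm from the nearest pair of top edges, running from the floor.

B is a picture frame with a 411×354 mm rectangular opening (x by z) and a uniform 89 mm border on every side. Frame depth is 33 mm along y. It is built from two vertical stiles running the full outside height and two horizontal rails spanning the gap between the stiles.

C is a four-legged stool. The seat is 313×336 mm, 31 mm thick, top at z = 413 mm. It stands on four round legs, each 34 mm in diameter, from z = 0 to the seat underside, each leg's axis is inset half a diameter from the nearest pair of seat edges (so the leg's bounding box is flush with the corner).

The picture frame is on top of the table. Two stools sit around the table at the +y, −x sides.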